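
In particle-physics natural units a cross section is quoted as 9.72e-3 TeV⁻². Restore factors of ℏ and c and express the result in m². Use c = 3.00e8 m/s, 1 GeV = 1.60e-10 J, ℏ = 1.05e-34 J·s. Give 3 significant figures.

3.77e-40 m²

Area is [L]² = [E]⁻²·(ℏc)²; restore (ℏc)².
1 GeV⁻² → (ℏc)² × (1 GeV in J)⁻² = 3.88e-32 m².
Convert the energy scale: 9.72e-3 TeV⁻² = 9.72e-9 GeV⁻².
Result: 9.72e-9 × 3.88e-32 = 3.77e-40 m².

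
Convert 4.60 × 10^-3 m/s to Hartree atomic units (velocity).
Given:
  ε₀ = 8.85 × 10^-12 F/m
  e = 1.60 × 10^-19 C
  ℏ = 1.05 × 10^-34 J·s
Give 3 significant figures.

2.10 × 10^-9

atomic unit of velocity: v_au = e²/(4πε₀ℏ) = 2.19 × 10^6 m/s.
4.60 × 10^-3 / 2.19 × 10^6 = 2.10 × 10^-9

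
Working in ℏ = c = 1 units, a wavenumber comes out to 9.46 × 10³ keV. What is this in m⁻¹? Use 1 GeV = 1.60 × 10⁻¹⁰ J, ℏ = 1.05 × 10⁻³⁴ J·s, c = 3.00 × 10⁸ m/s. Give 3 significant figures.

Inverse length is [E]/(ℏc).
1 GeV → 1/(ℏc) × (1 GeV in J) = 5.08 × 10¹⁵ m⁻¹.
Convert the energy scale: 9.46 × 10³ keV = 9.46 × 10⁻³ GeV.
Result: 9.46 × 10⁻³ × 5.08 × 10¹⁵ = 4.81 × 10¹³ m⁻¹.

4.81 × 10¹³ m⁻¹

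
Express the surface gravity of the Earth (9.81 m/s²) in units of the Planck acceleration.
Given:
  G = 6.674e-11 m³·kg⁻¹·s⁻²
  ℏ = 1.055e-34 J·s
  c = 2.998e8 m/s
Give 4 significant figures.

1.764e-51

Planck acceleration: a_P = √(c⁷/(ℏG)) = 5.560e51 m/s².
9.81 / 5.560e51 = 1.764e-51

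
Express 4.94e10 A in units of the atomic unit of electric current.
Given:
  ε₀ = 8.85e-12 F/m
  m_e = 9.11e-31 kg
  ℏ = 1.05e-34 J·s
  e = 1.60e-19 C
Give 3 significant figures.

atomic unit of electric current: I_au = e E_h/ℏ = m_e e⁵/((4πε₀)²ℏ³) = 6.67e-3 A.
4.94e10 / 6.67e-3 = 7.40e12

7.40e12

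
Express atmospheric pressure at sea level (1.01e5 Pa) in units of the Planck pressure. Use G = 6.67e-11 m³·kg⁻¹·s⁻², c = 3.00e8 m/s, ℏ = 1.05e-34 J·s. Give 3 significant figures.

Planck pressure: p_P = c⁷/(ℏG²) = 4.68e113 Pa.
1.01e5 / 4.68e113 = 2.16e-109

2.16e-109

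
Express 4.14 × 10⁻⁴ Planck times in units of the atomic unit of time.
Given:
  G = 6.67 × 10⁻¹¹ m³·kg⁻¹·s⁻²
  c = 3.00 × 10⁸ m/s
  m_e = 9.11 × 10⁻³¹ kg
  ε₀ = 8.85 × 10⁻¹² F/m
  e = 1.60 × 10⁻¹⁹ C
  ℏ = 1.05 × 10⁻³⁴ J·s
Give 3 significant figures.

9.27 × 10⁻³¹

Planck time: t_P = √(ℏG/c⁵) = 5.37 × 10⁻⁴⁴ s
atomic unit of time: τ_au = (4πε₀)²ℏ³/(m_e e⁴) = 2.40 × 10⁻¹⁷ s
4.14 × 10⁻⁴ × 5.37 × 10⁻⁴⁴ / 2.40 × 10⁻¹⁷ = 9.27 × 10⁻³¹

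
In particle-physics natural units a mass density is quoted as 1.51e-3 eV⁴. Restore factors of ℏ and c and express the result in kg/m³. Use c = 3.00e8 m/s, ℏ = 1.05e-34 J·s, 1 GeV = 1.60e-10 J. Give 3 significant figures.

Mass density is [E]/(c²[L]³) = [E]⁴/(ℏ³c⁵).
1 GeV⁴ → 1/(ℏ³c⁵) × (1 GeV in J)⁴ = 2.33e20 kg/m³.
Convert the energy scale: 1.51e-3 eV⁴ = 1.51e-39 GeV⁴.
Result: 1.51e-39 × 2.33e20 = 3.52e-19 kg/m³.

3.52e-19 kg/m³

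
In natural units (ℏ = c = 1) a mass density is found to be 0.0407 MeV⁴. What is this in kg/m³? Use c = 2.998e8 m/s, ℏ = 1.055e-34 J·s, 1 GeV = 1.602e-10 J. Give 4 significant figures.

Mass density is [E]/(c²[L]³) = [E]⁴/(ℏ³c⁵).
1 GeV⁴ → 1/(ℏ³c⁵) × (1 GeV in J)⁴ = 2.316e20 kg/m³.
Convert the energy scale: 0.0407 MeV⁴ = 4.07e-14 GeV⁴.
Result: 4.07e-14 × 2.316e20 = 9.426e6 kg/m³.

9.426e6 kg/m³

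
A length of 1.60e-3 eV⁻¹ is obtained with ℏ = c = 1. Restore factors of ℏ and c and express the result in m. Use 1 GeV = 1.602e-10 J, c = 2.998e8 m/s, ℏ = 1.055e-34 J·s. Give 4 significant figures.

A length is [E]⁻¹ in ℏ=c=1; restore one factor of ℏc.
1 GeV⁻¹ → ℏc × (1 GeV in J)⁻¹ = 1.974e-16 m.
Convert the energy scale: 1.60e-3 eV⁻¹ = 1.60e6 GeV⁻¹.
Result: 1.60e6 × 1.974e-16 = 3.159e-10 m.

3.159e-10 m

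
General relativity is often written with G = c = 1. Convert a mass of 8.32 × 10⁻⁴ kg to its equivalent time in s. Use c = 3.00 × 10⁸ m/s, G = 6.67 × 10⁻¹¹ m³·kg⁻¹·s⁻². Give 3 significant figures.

2.06 × 10⁻³⁹ s

Mass → time via G/c³.
8.32 × 10⁻⁴ kg × (G/c³) = 2.06 × 10⁻³⁹ s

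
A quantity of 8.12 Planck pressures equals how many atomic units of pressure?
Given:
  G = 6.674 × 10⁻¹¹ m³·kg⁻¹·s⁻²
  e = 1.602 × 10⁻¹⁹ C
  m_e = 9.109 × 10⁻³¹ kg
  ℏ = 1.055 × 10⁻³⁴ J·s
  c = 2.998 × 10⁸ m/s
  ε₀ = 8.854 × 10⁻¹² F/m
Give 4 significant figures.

1.284 × 10¹⁰¹

Planck pressure: p_P = c⁷/(ℏG²) = 4.632 × 10¹¹³ Pa
atomic unit of pressure: P_au = E_h/a₀³ = m_e⁴e¹⁰/((4πε₀)⁵ℏ⁸) = 2.929 × 10¹³ Pa
8.12 × 4.632 × 10¹¹³ / 2.929 × 10¹³ = 1.284 × 10¹⁰¹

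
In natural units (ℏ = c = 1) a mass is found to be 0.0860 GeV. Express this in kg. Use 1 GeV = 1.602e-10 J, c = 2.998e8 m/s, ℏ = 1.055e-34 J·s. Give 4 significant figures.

1.533e-28 kg

Mass is [E]/c²; divide by c².
1 GeV → 1/c² × (1 GeV in J) = 1.782e-27 kg.
Result: 0.0860 × 1.782e-27 = 1.533e-28 kg.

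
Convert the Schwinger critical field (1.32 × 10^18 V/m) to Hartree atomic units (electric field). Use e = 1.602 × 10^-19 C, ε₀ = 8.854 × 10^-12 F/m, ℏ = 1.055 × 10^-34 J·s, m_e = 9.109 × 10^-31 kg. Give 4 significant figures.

2.573 × 10^6

atomic unit of electric field: E_au = E_h/(e a₀) = m_e²e⁵/((4πε₀)³ℏ⁴) = 5.131 × 10^11 V/m.
1.32 × 10^18 / 5.131 × 10^11 = 2.573 × 10^6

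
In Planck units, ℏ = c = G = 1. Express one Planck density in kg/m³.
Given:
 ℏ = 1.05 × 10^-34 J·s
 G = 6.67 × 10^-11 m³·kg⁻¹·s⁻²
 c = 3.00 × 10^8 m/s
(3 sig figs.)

5.20 × 10^96 kg/m³

From ℏ = c = G = 1 the density scale is ρ_P = c⁵/(ℏG²).
  = 2.43 × 10^42 / 4.67 × 10^-55
  = 5.20 × 10^96 kg/m³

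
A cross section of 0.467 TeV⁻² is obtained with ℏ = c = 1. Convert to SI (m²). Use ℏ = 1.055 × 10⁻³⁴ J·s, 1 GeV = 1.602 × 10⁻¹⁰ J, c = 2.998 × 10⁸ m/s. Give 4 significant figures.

1.820 × 10⁻³⁸ m²

Area is [L]² = [E]⁻²·(ℏc)²; restore (ℏc)².
1 GeV⁻² → (ℏc)² × (1 GeV in J)⁻² = 3.898 × 10⁻³² m².
Convert the energy scale: 0.467 TeV⁻² = 4.67 × 10⁻⁷ GeV⁻².
Result: 4.67 × 10⁻⁷ × 3.898 × 10⁻³² = 1.820 × 10⁻³⁸ m².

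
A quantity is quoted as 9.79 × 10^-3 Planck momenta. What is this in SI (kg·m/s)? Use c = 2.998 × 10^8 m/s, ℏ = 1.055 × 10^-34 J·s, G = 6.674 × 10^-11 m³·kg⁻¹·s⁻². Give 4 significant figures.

0.06389 kg·m/s

One Planck momentum: p_P = √(ℏc³/G) = 6.527 kg·m/s.
9.79 × 10^-3 × 6.527 kg·m/s = 0.06389 kg·m/s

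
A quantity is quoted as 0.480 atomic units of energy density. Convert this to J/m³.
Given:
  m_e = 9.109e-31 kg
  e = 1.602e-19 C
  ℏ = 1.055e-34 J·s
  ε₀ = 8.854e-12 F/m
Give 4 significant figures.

1.406e13 J/m³

One atomic unit of energy density: u_au = E_h/a₀³ = m_e⁴e¹⁰/((4πε₀)⁵ℏ⁸) = 2.929e13 J/m³.
0.480 × 2.929e13 J/m³ = 1.406e13 J/m³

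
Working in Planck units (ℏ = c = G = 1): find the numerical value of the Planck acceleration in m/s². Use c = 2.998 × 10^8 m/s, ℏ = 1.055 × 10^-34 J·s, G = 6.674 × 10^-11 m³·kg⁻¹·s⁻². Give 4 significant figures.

5.560 × 10^51 m/s²

From ℏ = c = G = 1 the acceleration scale is a_P = √(c⁷/(ℏG)).
  = √(3.092 × 10^103)
  = 5.560 × 10^51 m/s²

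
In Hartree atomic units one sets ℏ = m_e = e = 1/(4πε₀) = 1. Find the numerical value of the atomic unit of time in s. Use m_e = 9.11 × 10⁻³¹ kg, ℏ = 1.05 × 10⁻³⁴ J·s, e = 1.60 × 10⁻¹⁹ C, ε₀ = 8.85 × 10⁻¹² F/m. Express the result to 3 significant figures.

τ_au = (4πε₀)²ℏ³/(m_e e⁴)
E_h = 4.38 × 10⁻¹⁸ J
ℏ/E_h = 2.40 × 10⁻¹⁷ s

2.40 × 10⁻¹⁷ s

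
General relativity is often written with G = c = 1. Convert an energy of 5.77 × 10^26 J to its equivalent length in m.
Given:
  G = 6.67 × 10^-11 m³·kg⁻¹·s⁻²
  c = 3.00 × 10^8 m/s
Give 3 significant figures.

4.75 × 10^-18 m

Energy → length via G/c⁴.
5.77 × 10^26 J × (G/c⁴) = 4.75 × 10^-18 m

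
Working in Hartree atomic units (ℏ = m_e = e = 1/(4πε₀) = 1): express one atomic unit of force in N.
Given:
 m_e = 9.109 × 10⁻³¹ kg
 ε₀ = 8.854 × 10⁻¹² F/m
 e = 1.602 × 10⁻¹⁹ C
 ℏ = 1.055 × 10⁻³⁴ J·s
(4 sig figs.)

8.220 × 10⁻⁸ N

From ℏ = m_e = e = 1/(4πε₀) = 1 the force scale is F_au = E_h/a₀ = m_e²e⁶/((4πε₀)³ℏ⁴).
E_h = 4.354 × 10⁻¹⁸ J
a₀ = 5.297 × 10⁻¹¹ m
E_h/a₀ = 8.220 × 10⁻⁸ N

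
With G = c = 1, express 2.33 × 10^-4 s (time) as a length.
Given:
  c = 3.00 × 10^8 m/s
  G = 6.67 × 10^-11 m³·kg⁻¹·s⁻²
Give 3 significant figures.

6.99 × 10^4 m

Time → length via c.
2.33 × 10^-4 s × (c) = 6.99 × 10^4 m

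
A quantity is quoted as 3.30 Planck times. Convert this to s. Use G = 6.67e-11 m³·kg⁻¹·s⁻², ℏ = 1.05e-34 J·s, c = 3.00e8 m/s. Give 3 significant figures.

1.77e-43 s

One Planck time: t_P = √(ℏG/c⁵) = 5.37e-44 s.
3.30 × 5.37e-44 s = 1.77e-43 s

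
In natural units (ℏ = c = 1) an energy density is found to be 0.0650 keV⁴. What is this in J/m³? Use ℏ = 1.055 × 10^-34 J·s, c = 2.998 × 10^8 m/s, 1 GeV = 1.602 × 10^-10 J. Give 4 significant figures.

[E]/[L]³ = [E]⁴/(ℏc)³; restore (ℏc)⁻³.
1 GeV⁴ → 1/(ℏc)³ × (1 GeV in J)⁴ = 2.082 × 10^37 J/m³.
Convert the energy scale: 0.0650 keV⁴ = 6.50 × 10^-26 GeV⁴.
Result: 6.50 × 10^-26 × 2.082 × 10^37 = 1.353 × 10^12 J/m³.

1.353 × 10^12 J/m³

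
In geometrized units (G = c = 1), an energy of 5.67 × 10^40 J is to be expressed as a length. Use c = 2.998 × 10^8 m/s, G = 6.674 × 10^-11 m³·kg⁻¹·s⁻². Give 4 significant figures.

4.684 × 10^-4 m

Energy → length via G/c⁴.
5.67 × 10^40 J × (G/c⁴) = 4.684 × 10^-4 m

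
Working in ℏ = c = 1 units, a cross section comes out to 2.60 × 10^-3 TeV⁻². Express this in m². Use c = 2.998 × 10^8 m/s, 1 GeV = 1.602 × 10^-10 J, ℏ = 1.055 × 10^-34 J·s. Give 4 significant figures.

Area is [L]² = [E]⁻²·(ℏc)²; restore (ℏc)².
1 GeV⁻² → (ℏc)² × (1 GeV in J)⁻² = 3.898 × 10^-32 m².
Convert the energy scale: 2.60 × 10^-3 TeV⁻² = 2.60 × 10^-9 GeV⁻².
Result: 2.60 × 10^-9 × 3.898 × 10^-32 = 1.013 × 10^-40 m².

1.013 × 10^-40 m²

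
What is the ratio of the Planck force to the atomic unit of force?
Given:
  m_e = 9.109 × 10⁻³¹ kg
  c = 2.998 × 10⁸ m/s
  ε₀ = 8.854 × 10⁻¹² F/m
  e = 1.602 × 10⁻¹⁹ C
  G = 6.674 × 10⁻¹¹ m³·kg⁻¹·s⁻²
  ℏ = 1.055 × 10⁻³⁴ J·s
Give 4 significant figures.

1.473 × 10⁵¹

Planck force: F_P = c⁴/G = 1.210 × 10⁴⁴ N
atomic unit of force: F_au = E_h/a₀ = m_e²e⁶/((4πε₀)³ℏ⁴) = 8.220 × 10⁻⁸ N
ratio = 1.210 × 10⁴⁴ / 8.220 × 10⁻⁸ = 1.473 × 10⁵¹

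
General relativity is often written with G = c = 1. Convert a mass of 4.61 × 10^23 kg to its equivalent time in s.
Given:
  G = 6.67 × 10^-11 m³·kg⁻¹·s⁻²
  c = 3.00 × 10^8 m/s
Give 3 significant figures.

1.14 × 10^-12 s

Mass → time via G/c³.
4.61 × 10^23 kg × (G/c³) = 1.14 × 10^-12 s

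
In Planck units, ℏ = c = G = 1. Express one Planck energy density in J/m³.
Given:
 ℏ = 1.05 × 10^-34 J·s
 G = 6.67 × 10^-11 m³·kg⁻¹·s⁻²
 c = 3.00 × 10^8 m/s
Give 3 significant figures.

From ℏ = c = G = 1 the energy density scale is u_P = c⁷/(ℏG²).
  = 2.19 × 10^59 / 4.67 × 10^-55
  = 4.68 × 10^113 J/m³

4.68 × 10^113 J/m³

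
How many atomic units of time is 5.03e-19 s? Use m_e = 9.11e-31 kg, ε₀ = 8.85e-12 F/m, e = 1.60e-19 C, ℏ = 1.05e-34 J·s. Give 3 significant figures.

atomic unit of time: τ_au = (4πε₀)²ℏ³/(m_e e⁴) = 2.40e-17 s.
5.03e-19 / 2.40e-17 = 0.0210

0.0210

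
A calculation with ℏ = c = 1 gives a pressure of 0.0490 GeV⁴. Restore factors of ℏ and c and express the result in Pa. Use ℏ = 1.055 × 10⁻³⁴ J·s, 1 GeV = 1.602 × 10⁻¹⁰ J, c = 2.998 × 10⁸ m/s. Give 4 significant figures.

1.020 × 10³⁶ Pa

Pressure is [E]/[L]³ = [E]⁴/(ℏc)³.
1 GeV⁴ → 1/(ℏc)³ × (1 GeV in J)⁴ = 2.082 × 10³⁷ Pa.
Result: 0.0490 × 2.082 × 10³⁷ = 1.020 × 10³⁶ Pa.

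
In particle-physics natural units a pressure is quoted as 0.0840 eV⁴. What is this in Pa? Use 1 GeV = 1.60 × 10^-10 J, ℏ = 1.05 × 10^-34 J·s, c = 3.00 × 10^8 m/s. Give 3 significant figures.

1.76 Pa

Pressure is [E]/[L]³ = [E]⁴/(ℏc)³.
1 GeV⁴ → 1/(ℏc)³ × (1 GeV in J)⁴ = 2.10 × 10^37 Pa.
Convert the energy scale: 0.0840 eV⁴ = 8.40 × 10^-38 GeV⁴.
Result: 8.40 × 10^-38 × 2.10 × 10^37 = 1.76 Pa.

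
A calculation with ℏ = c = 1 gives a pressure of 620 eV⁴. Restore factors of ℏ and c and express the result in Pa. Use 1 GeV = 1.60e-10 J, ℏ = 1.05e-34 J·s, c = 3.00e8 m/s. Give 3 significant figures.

Pressure is [E]/[L]³ = [E]⁴/(ℏc)³.
1 GeV⁴ → 1/(ℏc)³ × (1 GeV in J)⁴ = 2.10e37 Pa.
Convert the energy scale: 620 eV⁴ = 6.20e-34 GeV⁴.
Result: 6.20e-34 × 2.10e37 = 1.30e4 Pa.

1.30e4 Pa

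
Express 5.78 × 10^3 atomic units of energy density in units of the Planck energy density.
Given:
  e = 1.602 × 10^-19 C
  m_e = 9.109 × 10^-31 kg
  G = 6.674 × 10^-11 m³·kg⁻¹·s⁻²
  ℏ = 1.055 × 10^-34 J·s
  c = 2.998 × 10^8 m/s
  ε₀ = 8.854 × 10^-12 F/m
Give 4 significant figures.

atomic unit of energy density: u_au = E_h/a₀³ = m_e⁴e¹⁰/((4πε₀)⁵ℏ⁸) = 2.929 × 10^13 J/m³
Planck energy density: u_P = c⁷/(ℏG²) = 4.632 × 10^113 J/m³
5.78 × 10^3 × 2.929 × 10^13 / 4.632 × 10^113 = 3.655 × 10^-97

3.655 × 10^-97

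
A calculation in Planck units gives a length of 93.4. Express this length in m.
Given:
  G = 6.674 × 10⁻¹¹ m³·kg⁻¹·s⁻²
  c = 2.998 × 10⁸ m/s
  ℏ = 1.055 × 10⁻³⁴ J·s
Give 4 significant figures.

1.510 × 10⁻³³ m

One Planck length: ℓ_P = √(ℏG/c³) = 1.616 × 10⁻³⁵ m.
93.4 × 1.616 × 10⁻³⁵ m = 1.510 × 10⁻³³ m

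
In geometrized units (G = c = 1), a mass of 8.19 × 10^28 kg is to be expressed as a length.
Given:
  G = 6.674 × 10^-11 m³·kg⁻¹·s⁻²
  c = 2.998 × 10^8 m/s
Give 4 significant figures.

In G = c = 1 units mass has dimensions of length; the conversion factor is G/c².
8.19 × 10^28 kg × (G/c²) = 60.81 m

60.81 m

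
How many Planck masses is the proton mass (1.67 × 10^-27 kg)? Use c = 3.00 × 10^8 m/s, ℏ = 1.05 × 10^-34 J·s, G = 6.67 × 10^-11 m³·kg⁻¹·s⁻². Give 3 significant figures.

Planck mass: m_P = √(ℏc/G) = 2.17 × 10^-8 kg.
1.67 × 10^-27 / 2.17 × 10^-8 = 7.68 × 10^-20

7.68 × 10^-20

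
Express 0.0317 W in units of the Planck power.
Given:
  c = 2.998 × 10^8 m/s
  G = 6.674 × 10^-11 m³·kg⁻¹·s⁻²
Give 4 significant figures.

8.735 × 10^-55

Planck power: P_P = c⁵/G = 3.629 × 10^52 W.
0.0317 / 3.629 × 10^52 = 8.735 × 10^-55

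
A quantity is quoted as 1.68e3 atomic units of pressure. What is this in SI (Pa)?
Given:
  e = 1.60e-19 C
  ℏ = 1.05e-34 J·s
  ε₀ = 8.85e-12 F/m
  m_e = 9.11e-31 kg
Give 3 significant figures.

5.06e16 Pa

One atomic unit of pressure: P_au = E_h/a₀³ = m_e⁴e¹⁰/((4πε₀)⁵ℏ⁸) = 3.01e13 Pa.
1.68e3 × 3.01e13 Pa = 5.06e16 Pa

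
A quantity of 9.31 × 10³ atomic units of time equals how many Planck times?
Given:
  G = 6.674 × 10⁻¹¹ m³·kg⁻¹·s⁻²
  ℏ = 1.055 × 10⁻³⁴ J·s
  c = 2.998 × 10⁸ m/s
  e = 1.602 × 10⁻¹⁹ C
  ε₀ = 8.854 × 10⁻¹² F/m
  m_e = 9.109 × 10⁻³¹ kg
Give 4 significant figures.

4.184 × 10³⁰

atomic unit of time: τ_au = (4πε₀)²ℏ³/(m_e e⁴) = 2.423 × 10⁻¹⁷ s
Planck time: t_P = √(ℏG/c⁵) = 5.392 × 10⁻⁴⁴ s
9.31 × 10³ × 2.423 × 10⁻¹⁷ / 5.392 × 10⁻⁴⁴ = 4.184 × 10³⁰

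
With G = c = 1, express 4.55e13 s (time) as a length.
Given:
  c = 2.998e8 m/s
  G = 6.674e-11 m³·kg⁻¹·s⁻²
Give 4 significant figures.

1.364e22 m

Time → length via c.
4.55e13 s × (c) = 1.364e22 m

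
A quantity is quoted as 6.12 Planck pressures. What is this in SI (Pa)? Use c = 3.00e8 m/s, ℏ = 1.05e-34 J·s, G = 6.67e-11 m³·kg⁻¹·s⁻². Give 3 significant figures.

One Planck pressure: p_P = c⁷/(ℏG²) = 4.68e113 Pa.
6.12 × 4.68e113 Pa = 2.87e114 Pa

2.87e114 Pa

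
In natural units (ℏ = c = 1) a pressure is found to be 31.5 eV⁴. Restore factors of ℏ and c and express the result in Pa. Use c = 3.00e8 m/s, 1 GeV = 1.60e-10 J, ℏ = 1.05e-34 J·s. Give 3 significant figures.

660 Pa

Pressure is [E]/[L]³ = [E]⁴/(ℏc)³.
1 GeV⁴ → 1/(ℏc)³ × (1 GeV in J)⁴ = 2.10e37 Pa.
Convert the energy scale: 31.5 eV⁴ = 3.15e-35 GeV⁴.
Result: 3.15e-35 × 2.10e37 = 660 Pa.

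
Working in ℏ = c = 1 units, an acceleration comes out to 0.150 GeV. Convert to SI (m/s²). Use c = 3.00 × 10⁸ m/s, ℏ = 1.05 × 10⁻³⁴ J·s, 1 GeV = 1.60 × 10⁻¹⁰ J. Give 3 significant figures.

6.86 × 10³¹ m/s²

Acceleration is [L]/[T]² = c·[E]/ℏ.
1 GeV → c/ℏ × (1 GeV in J) = 4.57 × 10³² m/s².
Result: 0.150 × 4.57 × 10³² = 6.86 × 10³¹ m/s².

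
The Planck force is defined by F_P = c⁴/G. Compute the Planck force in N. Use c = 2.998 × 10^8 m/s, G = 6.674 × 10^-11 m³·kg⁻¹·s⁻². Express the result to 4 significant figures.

F_P = c⁴/G
  = 8.078 × 10^33 / 6.674 × 10^-11
  = 1.210 × 10^44 N

1.210 × 10^44 N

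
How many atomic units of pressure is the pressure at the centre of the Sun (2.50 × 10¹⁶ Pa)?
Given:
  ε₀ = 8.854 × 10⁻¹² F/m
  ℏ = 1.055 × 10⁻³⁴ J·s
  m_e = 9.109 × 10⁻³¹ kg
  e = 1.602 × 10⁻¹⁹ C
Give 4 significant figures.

atomic unit of pressure: P_au = E_h/a₀³ = m_e⁴e¹⁰/((4πε₀)⁵ℏ⁸) = 2.929 × 10¹³ Pa.
2.50 × 10¹⁶ / 2.929 × 10¹³ = 853.5

853.5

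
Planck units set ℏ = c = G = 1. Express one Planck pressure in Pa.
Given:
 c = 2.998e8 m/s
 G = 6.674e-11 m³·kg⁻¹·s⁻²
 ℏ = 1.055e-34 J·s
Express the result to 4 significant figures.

4.632e113 Pa

From ℏ = c = G = 1 the pressure scale is p_P = c⁷/(ℏG²).
  = 2.177e59 / 4.699e-55
  = 4.632e113 Pa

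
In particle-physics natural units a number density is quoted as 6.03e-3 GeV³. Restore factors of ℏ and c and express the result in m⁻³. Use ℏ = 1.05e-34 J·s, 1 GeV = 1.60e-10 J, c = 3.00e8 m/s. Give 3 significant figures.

Number density is [L]⁻³ = [E]³/(ℏc)³.
1 GeV³ → 1/(ℏc)³ × (1 GeV in J)³ = 1.31e47 m⁻³.
Result: 6.03e-3 × 1.31e47 = 7.90e44 m⁻³.

7.90e44 m⁻³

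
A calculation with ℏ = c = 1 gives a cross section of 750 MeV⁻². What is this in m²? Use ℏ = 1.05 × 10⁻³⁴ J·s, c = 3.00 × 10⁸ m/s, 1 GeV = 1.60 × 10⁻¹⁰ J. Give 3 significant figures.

Area is [L]² = [E]⁻²·(ℏc)²; restore (ℏc)².
1 GeV⁻² → (ℏc)² × (1 GeV in J)⁻² = 3.88 × 10⁻³² m².
Convert the energy scale: 750 MeV⁻² = 7.50 × 10⁸ GeV⁻².
Result: 7.50 × 10⁸ × 3.88 × 10⁻³² = 2.91 × 10⁻²³ m².

2.91 × 10⁻²³ m²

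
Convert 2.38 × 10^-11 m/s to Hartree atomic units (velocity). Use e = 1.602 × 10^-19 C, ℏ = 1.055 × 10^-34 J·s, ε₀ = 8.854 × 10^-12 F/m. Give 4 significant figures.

1.089 × 10^-17

atomic unit of velocity: v_au = e²/(4πε₀ℏ) = 2.186 × 10^6 m/s.
2.38 × 10^-11 / 2.186 × 10^6 = 1.089 × 10^-17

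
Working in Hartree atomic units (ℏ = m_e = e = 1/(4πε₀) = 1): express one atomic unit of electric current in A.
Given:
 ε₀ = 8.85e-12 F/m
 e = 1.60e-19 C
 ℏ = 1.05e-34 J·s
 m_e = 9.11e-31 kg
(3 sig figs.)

6.67e-3 A

Dimensional analysis gives I_au = e E_h/ℏ = m_e e⁵/((4πε₀)²ℏ³).
E_h = 4.38e-18 J
e·E_h/ℏ = 6.67e-3 A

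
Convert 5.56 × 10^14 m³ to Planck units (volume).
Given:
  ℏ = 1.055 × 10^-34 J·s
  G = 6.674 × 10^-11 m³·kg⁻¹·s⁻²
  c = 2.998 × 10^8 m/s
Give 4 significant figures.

Planck volume: V_P = (ℏG/c³)^(3/2) = 4.224 × 10^-105 m³.
5.56 × 10^14 / 4.224 × 10^-105 = 1.316 × 10^119

1.316 × 10^119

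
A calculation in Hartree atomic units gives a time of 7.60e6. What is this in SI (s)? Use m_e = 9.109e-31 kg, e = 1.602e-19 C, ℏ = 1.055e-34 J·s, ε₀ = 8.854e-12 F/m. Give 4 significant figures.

One atomic unit of time: τ_au = (4πε₀)²ℏ³/(m_e e⁴) = 2.423e-17 s.
7.60e6 × 2.423e-17 s = 1.841e-10 s

1.841e-10 s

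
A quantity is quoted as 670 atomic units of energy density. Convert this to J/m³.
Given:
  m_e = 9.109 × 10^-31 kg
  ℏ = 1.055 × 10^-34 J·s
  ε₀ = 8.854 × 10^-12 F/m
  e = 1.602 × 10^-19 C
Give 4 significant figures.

1.963 × 10^16 J/m³

One atomic unit of energy density: u_au = E_h/a₀³ = m_e⁴e¹⁰/((4πε₀)⁵ℏ⁸) = 2.929 × 10^13 J/m³.
670 × 2.929 × 10^13 J/m³ = 1.963 × 10^16 J/m³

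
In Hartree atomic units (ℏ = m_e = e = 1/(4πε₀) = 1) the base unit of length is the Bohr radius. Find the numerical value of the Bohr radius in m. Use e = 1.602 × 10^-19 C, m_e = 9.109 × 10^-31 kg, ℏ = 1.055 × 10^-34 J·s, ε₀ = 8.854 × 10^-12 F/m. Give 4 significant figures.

a₀ = 4πε₀ℏ²/(m_e e²)
  = 1.238 × 10^-78 / 2.338 × 10^-68
  = 5.297 × 10^-11 m

5.297 × 10^-11 m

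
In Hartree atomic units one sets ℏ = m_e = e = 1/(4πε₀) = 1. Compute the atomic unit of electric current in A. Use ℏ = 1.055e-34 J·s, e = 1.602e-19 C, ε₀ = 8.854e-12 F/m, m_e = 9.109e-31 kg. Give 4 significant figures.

I_au = e E_h/ℏ = m_e e⁵/((4πε₀)²ℏ³)
E_h = 4.354e-18 J
e·E_h/ℏ = 6.612e-3 A

6.612e-3 A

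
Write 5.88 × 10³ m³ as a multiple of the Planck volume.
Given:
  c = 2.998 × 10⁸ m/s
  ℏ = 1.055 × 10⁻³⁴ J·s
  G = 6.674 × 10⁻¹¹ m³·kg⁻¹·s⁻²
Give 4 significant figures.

Planck volume: V_P = (ℏG/c³)^(3/2) = 4.224 × 10⁻¹⁰⁵ m³.
5.88 × 10³ / 4.224 × 10⁻¹⁰⁵ = 1.392 × 10¹⁰⁸

1.392 × 10¹⁰⁸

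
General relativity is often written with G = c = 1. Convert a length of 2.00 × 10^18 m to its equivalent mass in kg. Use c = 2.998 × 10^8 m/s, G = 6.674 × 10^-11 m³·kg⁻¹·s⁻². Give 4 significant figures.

Length → mass via c²/G.
2.00 × 10^18 m × (c²/G) = 2.693 × 10^45 kg

2.693 × 10^45 kg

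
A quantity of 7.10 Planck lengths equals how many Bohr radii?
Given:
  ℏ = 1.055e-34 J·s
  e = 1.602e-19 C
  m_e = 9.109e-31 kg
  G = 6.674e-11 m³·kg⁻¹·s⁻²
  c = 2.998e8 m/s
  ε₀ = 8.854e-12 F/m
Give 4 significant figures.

2.167e-24

Planck length: ℓ_P = √(ℏG/c³) = 1.616e-35 m
Bohr radius: a₀ = 4πε₀ℏ²/(m_e e²) = 5.297e-11 m
7.10 × 1.616e-35 / 5.297e-11 = 2.167e-24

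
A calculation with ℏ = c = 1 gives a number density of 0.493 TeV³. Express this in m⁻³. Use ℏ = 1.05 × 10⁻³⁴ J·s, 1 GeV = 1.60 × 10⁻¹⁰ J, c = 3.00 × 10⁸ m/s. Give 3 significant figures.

Number density is [L]⁻³ = [E]³/(ℏc)³.
1 GeV³ → 1/(ℏc)³ × (1 GeV in J)³ = 1.31 × 10⁴⁷ m⁻³.
Convert the energy scale: 0.493 TeV³ = 4.93 × 10⁸ GeV³.
Result: 4.93 × 10⁸ × 1.31 × 10⁴⁷ = 6.46 × 10⁵⁵ m⁻³.

6.46 × 10⁵⁵ m⁻³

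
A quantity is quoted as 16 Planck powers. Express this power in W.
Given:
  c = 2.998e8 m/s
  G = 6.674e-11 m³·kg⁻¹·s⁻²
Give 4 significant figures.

One Planck power: P_P = c⁵/G = 3.629e52 W.
16 × 3.629e52 W = 5.806e53 W

5.806e53 W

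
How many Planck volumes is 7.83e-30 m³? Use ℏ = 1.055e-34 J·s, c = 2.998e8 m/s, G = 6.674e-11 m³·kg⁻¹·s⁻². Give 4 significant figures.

1.854e75

Planck volume: V_P = (ℏG/c³)^(3/2) = 4.224e-105 m³.
7.83e-30 / 4.224e-105 = 1.854e75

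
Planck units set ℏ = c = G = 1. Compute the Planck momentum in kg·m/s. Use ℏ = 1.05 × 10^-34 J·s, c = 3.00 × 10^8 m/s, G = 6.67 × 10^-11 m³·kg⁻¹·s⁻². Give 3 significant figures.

From ℏ = c = G = 1 the momentum scale is p_P = √(ℏc³/G).
  = √(42.5)
  = 6.52 kg·m/s

6.52 kg·m/s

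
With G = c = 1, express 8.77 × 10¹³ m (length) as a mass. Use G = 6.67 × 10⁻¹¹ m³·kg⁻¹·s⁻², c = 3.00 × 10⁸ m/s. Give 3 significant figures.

Length → mass via c²/G.
8.77 × 10¹³ m × (c²/G) = 1.18 × 10⁴¹ kg

1.18 × 10⁴¹ kg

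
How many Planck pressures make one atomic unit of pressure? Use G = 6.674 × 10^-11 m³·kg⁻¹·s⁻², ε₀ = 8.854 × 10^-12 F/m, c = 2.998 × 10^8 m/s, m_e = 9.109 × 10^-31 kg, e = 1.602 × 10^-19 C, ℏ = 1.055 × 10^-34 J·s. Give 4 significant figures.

6.323 × 10^-101

atomic unit of pressure: P_au = E_h/a₀³ = m_e⁴e¹⁰/((4πε₀)⁵ℏ⁸) = 2.929 × 10^13 Pa
Planck pressure: p_P = c⁷/(ℏG²) = 4.632 × 10^113 Pa
ratio = 2.929 × 10^13 / 4.632 × 10^113 = 6.323 × 10^-101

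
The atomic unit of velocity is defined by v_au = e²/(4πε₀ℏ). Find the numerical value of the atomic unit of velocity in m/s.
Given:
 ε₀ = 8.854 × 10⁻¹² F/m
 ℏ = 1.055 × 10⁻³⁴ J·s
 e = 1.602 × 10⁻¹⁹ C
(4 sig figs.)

2.186 × 10⁶ m/s

v_au = e²/(4πε₀ℏ)
  = 2.566 × 10⁻³⁸ / 1.174 × 10⁻⁴⁴
  = 2.186 × 10⁶ m/s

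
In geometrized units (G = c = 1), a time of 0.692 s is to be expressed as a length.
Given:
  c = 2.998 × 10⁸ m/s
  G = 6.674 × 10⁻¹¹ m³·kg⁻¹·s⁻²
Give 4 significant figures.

2.075 × 10⁸ m

Time → length via c.
0.692 s × (c) = 2.075 × 10⁸ m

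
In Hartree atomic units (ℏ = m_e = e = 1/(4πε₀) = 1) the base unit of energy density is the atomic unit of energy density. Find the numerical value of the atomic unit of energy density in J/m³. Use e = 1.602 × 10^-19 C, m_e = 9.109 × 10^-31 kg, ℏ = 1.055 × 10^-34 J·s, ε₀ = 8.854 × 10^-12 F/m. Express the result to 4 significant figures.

u_au = E_h/a₀³ = m_e⁴e¹⁰/((4πε₀)⁵ℏ⁸)
E_h = 4.354 × 10^-18 J
a₀ = 5.297 × 10^-11 m
E_h/a₀³ = 2.929 × 10^13 J/m³

2.929 × 10^13 J/m³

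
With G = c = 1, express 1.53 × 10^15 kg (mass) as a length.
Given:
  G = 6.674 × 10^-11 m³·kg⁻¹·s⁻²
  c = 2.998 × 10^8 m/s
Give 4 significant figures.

1.136 × 10^-12 m

In G = c = 1 units mass has dimensions of length; the conversion factor is G/c².
1.53 × 10^15 kg × (G/c²) = 1.136 × 10^-12 m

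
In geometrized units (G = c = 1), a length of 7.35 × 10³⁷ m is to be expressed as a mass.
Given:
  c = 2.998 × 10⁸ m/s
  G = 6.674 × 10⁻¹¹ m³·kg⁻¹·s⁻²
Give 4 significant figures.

Length → mass via c²/G.
7.35 × 10³⁷ m × (c²/G) = 9.898 × 10⁶⁴ kg

9.898 × 10⁶⁴ kg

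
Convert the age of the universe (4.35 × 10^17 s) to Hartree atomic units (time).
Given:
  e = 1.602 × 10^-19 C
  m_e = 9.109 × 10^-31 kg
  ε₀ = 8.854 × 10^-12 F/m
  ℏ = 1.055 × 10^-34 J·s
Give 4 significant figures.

atomic unit of time: τ_au = (4πε₀)²ℏ³/(m_e e⁴) = 2.423 × 10^-17 s.
4.35 × 10^17 / 2.423 × 10^-17 = 1.795 × 10^34

1.795 × 10^34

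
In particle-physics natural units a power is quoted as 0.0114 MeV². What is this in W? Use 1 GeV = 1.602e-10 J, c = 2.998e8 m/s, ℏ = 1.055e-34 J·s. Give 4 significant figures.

2.773e6 W

Power is [E]/[T] = [E]²/ℏ.
1 GeV² → 1/ℏ × (1 GeV in J)² = 2.433e14 W.
Convert the energy scale: 0.0114 MeV² = 1.14e-8 GeV².
Result: 1.14e-8 × 2.433e14 = 2.773e6 W.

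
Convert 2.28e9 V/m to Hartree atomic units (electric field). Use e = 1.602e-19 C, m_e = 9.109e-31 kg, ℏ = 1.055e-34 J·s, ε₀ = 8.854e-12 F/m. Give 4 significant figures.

4.444e-3

atomic unit of electric field: E_au = E_h/(e a₀) = m_e²e⁵/((4πε₀)³ℏ⁴) = 5.131e11 V/m.
2.28e9 / 5.131e11 = 4.444e-3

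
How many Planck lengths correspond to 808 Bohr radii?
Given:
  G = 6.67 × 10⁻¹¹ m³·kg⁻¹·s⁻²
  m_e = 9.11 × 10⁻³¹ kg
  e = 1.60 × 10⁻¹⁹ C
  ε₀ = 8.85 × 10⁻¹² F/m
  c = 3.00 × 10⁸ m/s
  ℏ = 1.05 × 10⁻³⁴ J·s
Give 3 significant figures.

2.64 × 10²⁷

Bohr radius: a₀ = 4πε₀ℏ²/(m_e e²) = 5.26 × 10⁻¹¹ m
Planck length: ℓ_P = √(ℏG/c³) = 1.61 × 10⁻³⁵ m
808 × 5.26 × 10⁻¹¹ / 1.61 × 10⁻³⁵ = 2.64 × 10²⁷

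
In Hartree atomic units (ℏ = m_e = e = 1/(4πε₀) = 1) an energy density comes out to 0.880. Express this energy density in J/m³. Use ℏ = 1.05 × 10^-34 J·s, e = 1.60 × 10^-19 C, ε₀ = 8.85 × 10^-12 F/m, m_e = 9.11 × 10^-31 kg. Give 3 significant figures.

One atomic unit of energy density: u_au = E_h/a₀³ = m_e⁴e¹⁰/((4πε₀)⁵ℏ⁸) = 3.01 × 10^13 J/m³.
0.880 × 3.01 × 10^13 J/m³ = 2.65 × 10^13 J/m³

2.65 × 10^13 J/m³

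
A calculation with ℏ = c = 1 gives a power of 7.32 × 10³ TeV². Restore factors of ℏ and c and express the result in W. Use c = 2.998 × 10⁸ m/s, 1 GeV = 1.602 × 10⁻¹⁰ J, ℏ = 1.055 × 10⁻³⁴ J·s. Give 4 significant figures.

Power is [E]/[T] = [E]²/ℏ.
1 GeV² → 1/ℏ × (1 GeV in J)² = 2.433 × 10¹⁴ W.
Convert the energy scale: 7.32 × 10³ TeV² = 7.32 × 10⁹ GeV².
Result: 7.32 × 10⁹ × 2.433 × 10¹⁴ = 1.781 × 10²⁴ W.

1.781 × 10²⁴ W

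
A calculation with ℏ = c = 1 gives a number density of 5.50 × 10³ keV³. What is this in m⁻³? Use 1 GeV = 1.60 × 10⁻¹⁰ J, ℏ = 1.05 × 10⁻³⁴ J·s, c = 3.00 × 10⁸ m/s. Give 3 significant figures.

7.21 × 10³² m⁻³

Number density is [L]⁻³ = [E]³/(ℏc)³.
1 GeV³ → 1/(ℏc)³ × (1 GeV in J)³ = 1.31 × 10⁴⁷ m⁻³.
Convert the energy scale: 5.50 × 10³ keV³ = 5.50 × 10⁻¹⁵ GeV³.
Result: 5.50 × 10⁻¹⁵ × 1.31 × 10⁴⁷ = 7.21 × 10³² m⁻³.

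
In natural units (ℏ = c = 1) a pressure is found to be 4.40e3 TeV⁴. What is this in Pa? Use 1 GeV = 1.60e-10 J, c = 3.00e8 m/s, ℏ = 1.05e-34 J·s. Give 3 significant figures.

9.23e52 Pa

Pressure is [E]/[L]³ = [E]⁴/(ℏc)³.
1 GeV⁴ → 1/(ℏc)³ × (1 GeV in J)⁴ = 2.10e37 Pa.
Convert the energy scale: 4.40e3 TeV⁴ = 4.40e15 GeV⁴.
Result: 4.40e15 × 2.10e37 = 9.23e52 Pa.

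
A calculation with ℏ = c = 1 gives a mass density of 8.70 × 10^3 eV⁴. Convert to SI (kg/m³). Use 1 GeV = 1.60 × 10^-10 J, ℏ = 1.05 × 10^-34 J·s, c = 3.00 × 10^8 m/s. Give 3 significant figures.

Mass density is [E]/(c²[L]³) = [E]⁴/(ℏ³c⁵).
1 GeV⁴ → 1/(ℏ³c⁵) × (1 GeV in J)⁴ = 2.33 × 10^20 kg/m³.
Convert the energy scale: 8.70 × 10^3 eV⁴ = 8.70 × 10^-33 GeV⁴.
Result: 8.70 × 10^-33 × 2.33 × 10^20 = 2.03 × 10^-12 kg/m³.

2.03 × 10^-12 kg/m³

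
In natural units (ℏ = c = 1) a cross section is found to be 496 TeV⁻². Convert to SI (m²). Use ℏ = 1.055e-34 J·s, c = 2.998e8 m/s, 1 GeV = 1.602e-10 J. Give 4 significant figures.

1.933e-35 m²

Area is [L]² = [E]⁻²·(ℏc)²; restore (ℏc)².
1 GeV⁻² → (ℏc)² × (1 GeV in J)⁻² = 3.898e-32 m².
Convert the energy scale: 496 TeV⁻² = 4.96e-4 GeV⁻².
Result: 4.96e-4 × 3.898e-32 = 1.933e-35 m².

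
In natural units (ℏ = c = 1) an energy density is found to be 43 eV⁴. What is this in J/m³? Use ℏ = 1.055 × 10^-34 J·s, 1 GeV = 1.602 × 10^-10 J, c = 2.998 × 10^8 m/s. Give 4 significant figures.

895.1 J/m³

[E]/[L]³ = [E]⁴/(ℏc)³; restore (ℏc)⁻³.
1 GeV⁴ → 1/(ℏc)³ × (1 GeV in J)⁴ = 2.082 × 10^37 J/m³.
Convert the energy scale: 43 eV⁴ = 4.30 × 10^-35 GeV⁴.
Result: 4.30 × 10^-35 × 2.082 × 10^37 = 895.1 J/m³.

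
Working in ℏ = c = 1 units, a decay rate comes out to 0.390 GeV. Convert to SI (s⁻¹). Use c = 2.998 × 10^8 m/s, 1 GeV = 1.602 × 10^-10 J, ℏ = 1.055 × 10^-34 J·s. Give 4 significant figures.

A rate is [E]/ℏ; divide by ℏ.
1 GeV → 1/ℏ × (1 GeV in J) = 1.518 × 10^24 s⁻¹.
Result: 0.390 × 1.518 × 10^24 = 5.922 × 10^23 s⁻¹.

5.922 × 10^23 s⁻¹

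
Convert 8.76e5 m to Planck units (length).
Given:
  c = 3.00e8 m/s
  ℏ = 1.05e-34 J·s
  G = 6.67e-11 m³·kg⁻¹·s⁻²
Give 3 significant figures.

Planck length: ℓ_P = √(ℏG/c³) = 1.61e-35 m.
8.76e5 / 1.61e-35 = 5.44e40

5.44e40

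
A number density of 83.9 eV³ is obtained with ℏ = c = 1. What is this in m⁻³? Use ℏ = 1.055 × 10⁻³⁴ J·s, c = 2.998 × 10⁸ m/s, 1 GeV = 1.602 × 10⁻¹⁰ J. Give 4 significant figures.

Number density is [L]⁻³ = [E]³/(ℏc)³.
1 GeV³ → 1/(ℏc)³ × (1 GeV in J)³ = 1.299 × 10⁴⁷ m⁻³.
Convert the energy scale: 83.9 eV³ = 8.39 × 10⁻²⁶ GeV³.
Result: 8.39 × 10⁻²⁶ × 1.299 × 10⁴⁷ = 1.090 × 10²² m⁻³.

1.090 × 10²² m⁻³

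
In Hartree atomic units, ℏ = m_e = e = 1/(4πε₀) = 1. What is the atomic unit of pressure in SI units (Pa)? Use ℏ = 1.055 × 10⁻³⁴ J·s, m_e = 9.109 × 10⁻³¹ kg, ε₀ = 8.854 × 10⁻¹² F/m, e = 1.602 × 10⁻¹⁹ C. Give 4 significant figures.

2.929 × 10¹³ Pa

From ℏ = m_e = e = 1/(4πε₀) = 1 the pressure scale is P_au = E_h/a₀³ = m_e⁴e¹⁰/((4πε₀)⁵ℏ⁸).
E_h = 4.354 × 10⁻¹⁸ J
a₀ = 5.297 × 10⁻¹¹ m
E_h/a₀³ = 2.929 × 10¹³ Pa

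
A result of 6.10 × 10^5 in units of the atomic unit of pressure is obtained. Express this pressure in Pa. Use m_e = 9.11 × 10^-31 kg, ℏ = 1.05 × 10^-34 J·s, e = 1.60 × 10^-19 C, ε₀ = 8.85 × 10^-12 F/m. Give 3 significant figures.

One atomic unit of pressure: P_au = E_h/a₀³ = m_e⁴e¹⁰/((4πε₀)⁵ℏ⁸) = 3.01 × 10^13 Pa.
6.10 × 10^5 × 3.01 × 10^13 Pa = 1.84 × 10^19 Pa

1.84 × 10^19 Pa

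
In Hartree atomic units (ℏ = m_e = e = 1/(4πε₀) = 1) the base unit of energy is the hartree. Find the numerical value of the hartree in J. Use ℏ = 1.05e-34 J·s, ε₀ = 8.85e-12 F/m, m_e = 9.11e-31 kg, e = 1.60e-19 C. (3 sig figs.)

4.38e-18 J

E_h = m_e e⁴/(4πε₀ℏ)²
  = 5.97e-106 / 1.36e-88
  = 4.38e-18 J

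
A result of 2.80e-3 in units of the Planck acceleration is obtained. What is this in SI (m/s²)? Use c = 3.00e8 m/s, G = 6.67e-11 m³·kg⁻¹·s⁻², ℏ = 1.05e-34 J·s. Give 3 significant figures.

1.56e49 m/s²

One Planck acceleration: a_P = √(c⁷/(ℏG)) = 5.59e51 m/s².
2.80e-3 × 5.59e51 m/s² = 1.56e49 m/s²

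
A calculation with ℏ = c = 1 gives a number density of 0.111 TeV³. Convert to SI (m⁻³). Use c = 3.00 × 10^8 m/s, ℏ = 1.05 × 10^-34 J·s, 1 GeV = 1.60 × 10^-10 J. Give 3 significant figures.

1.45 × 10^55 m⁻³

Number density is [L]⁻³ = [E]³/(ℏc)³.
1 GeV³ → 1/(ℏc)³ × (1 GeV in J)³ = 1.31 × 10^47 m⁻³.
Convert the energy scale: 0.111 TeV³ = 1.11 × 10^8 GeV³.
Result: 1.11 × 10^8 × 1.31 × 10^47 = 1.45 × 10^55 m⁻³.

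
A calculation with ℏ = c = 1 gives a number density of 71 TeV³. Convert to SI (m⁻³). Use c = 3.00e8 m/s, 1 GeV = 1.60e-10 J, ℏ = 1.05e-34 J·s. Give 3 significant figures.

9.30e57 m⁻³

Number density is [L]⁻³ = [E]³/(ℏc)³.
1 GeV³ → 1/(ℏc)³ × (1 GeV in J)³ = 1.31e47 m⁻³.
Convert the energy scale: 71 TeV³ = 7.10e10 GeV³.
Result: 7.10e10 × 1.31e47 = 9.30e57 m⁻³.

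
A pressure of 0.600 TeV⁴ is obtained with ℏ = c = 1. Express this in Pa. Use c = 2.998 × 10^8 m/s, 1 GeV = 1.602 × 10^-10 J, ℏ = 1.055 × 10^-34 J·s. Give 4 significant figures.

Pressure is [E]/[L]³ = [E]⁴/(ℏc)³.
1 GeV⁴ → 1/(ℏc)³ × (1 GeV in J)⁴ = 2.082 × 10^37 Pa.
Convert the energy scale: 0.600 TeV⁴ = 6.00 × 10^11 GeV⁴.
Result: 6.00 × 10^11 × 2.082 × 10^37 = 1.249 × 10^49 Pa.

1.249 × 10^49 Pa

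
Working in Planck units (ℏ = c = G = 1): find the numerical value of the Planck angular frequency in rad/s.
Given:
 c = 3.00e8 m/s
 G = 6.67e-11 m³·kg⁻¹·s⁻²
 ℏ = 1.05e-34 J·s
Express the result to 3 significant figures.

1.86e43 rad/s

Dimensional analysis gives ω_P = √(c⁵/(ℏG)).
  = √(3.47e86)
  = 1.86e43 rad/s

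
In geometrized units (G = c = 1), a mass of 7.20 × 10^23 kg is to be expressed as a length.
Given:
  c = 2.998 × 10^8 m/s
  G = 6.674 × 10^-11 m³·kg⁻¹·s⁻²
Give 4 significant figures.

5.346 × 10^-4 m

In G = c = 1 units mass has dimensions of length; the conversion factor is G/c².
7.20 × 10^23 kg × (G/c²) = 5.346 × 10^-4 m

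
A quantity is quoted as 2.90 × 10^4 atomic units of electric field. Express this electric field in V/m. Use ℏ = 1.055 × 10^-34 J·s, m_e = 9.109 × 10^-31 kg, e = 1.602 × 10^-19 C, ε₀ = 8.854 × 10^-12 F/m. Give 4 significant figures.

One atomic unit of electric field: E_au = E_h/(e a₀) = m_e²e⁵/((4πε₀)³ℏ⁴) = 5.131 × 10^11 V/m.
2.90 × 10^4 × 5.131 × 10^11 V/m = 1.488 × 10^16 V/m

1.488 × 10^16 V/m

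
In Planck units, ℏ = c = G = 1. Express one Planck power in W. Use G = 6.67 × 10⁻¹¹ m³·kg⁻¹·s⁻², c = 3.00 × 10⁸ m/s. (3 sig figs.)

Dimensional analysis gives P_P = c⁵/G.
  = 2.43 × 10⁴² / 6.67 × 10⁻¹¹
  = 3.64 × 10⁵² W

3.64 × 10⁵² W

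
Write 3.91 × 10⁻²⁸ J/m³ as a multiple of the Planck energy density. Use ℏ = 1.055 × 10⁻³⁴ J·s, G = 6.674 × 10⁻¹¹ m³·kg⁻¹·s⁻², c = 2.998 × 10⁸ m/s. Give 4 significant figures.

8.441 × 10⁻¹⁴²

Planck energy density: u_P = c⁷/(ℏG²) = 4.632 × 10¹¹³ J/m³.
3.91 × 10⁻²⁸ / 4.632 × 10¹¹³ = 8.441 × 10⁻¹⁴²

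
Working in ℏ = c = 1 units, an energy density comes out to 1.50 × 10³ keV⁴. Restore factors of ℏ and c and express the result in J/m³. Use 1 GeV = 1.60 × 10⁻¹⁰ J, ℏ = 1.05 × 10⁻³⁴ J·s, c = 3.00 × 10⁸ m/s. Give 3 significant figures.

[E]/[L]³ = [E]⁴/(ℏc)³; restore (ℏc)⁻³.
1 GeV⁴ → 1/(ℏc)³ × (1 GeV in J)⁴ = 2.10 × 10³⁷ J/m³.
Convert the energy scale: 1.50 × 10³ keV⁴ = 1.50 × 10⁻²¹ GeV⁴.
Result: 1.50 × 10⁻²¹ × 2.10 × 10³⁷ = 3.15 × 10¹⁶ J/m³.

3.15 × 10¹⁶ J/m³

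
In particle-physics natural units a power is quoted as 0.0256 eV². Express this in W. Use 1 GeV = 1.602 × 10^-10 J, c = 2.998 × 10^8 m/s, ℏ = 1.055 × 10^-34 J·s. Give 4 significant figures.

6.227 × 10^-6 W

Power is [E]/[T] = [E]²/ℏ.
1 GeV² → 1/ℏ × (1 GeV in J)² = 2.433 × 10^14 W.
Convert the energy scale: 0.0256 eV² = 2.56 × 10^-20 GeV².
Result: 2.56 × 10^-20 × 2.433 × 10^14 = 6.227 × 10^-6 W.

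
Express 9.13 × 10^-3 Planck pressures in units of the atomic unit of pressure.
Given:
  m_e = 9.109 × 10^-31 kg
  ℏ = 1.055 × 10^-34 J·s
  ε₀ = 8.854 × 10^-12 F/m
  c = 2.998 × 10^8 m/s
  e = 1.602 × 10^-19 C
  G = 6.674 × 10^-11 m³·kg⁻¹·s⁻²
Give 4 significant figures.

1.444 × 10^98

Planck pressure: p_P = c⁷/(ℏG²) = 4.632 × 10^113 Pa
atomic unit of pressure: P_au = E_h/a₀³ = m_e⁴e¹⁰/((4πε₀)⁵ℏ⁸) = 2.929 × 10^13 Pa
9.13 × 10^-3 × 4.632 × 10^113 / 2.929 × 10^13 = 1.444 × 10^98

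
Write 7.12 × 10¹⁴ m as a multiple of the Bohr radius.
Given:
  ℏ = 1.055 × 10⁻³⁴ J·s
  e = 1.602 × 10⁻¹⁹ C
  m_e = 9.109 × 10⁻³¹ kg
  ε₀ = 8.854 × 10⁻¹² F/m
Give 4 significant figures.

1.344 × 10²⁵

Bohr radius: a₀ = 4πε₀ℏ²/(m_e e²) = 5.297 × 10⁻¹¹ m.
7.12 × 10¹⁴ / 5.297 × 10⁻¹¹ = 1.344 × 10²⁵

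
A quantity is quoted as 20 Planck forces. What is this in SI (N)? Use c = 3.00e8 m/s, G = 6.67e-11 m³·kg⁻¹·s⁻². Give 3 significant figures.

2.43e45 N

One Planck force: F_P = c⁴/G = 1.21e44 N.
20 × 1.21e44 N = 2.43e45 N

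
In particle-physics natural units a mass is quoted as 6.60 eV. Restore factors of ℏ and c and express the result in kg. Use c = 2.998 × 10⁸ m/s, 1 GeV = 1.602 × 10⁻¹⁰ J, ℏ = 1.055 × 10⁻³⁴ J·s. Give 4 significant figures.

Mass is [E]/c²; divide by c².
1 GeV → 1/c² × (1 GeV in J) = 1.782 × 10⁻²⁷ kg.
Convert the energy scale: 6.60 eV = 6.60 × 10⁻⁹ GeV.
Result: 6.60 × 10⁻⁹ × 1.782 × 10⁻²⁷ = 1.176 × 10⁻³⁵ kg.

1.176 × 10⁻³⁵ kg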